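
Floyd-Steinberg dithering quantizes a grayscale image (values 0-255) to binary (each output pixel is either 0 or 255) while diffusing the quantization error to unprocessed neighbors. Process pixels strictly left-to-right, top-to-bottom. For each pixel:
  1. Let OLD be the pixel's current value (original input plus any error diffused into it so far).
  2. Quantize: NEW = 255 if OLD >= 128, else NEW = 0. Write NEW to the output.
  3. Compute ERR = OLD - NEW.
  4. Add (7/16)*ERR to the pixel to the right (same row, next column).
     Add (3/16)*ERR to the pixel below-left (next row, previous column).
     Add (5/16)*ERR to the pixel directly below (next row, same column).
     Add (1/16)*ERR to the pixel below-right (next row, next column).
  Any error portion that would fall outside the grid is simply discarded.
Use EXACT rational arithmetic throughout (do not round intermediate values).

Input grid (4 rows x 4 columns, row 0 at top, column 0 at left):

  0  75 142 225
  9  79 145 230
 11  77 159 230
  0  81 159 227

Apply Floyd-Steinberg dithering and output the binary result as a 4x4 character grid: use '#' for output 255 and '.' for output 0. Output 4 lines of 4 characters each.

(0,0): OLD=0 → NEW=0, ERR=0
(0,1): OLD=75 → NEW=0, ERR=75
(0,2): OLD=2797/16 → NEW=255, ERR=-1283/16
(0,3): OLD=48619/256 → NEW=255, ERR=-16661/256
(1,0): OLD=369/16 → NEW=0, ERR=369/16
(1,1): OLD=12479/128 → NEW=0, ERR=12479/128
(1,2): OLD=635203/4096 → NEW=255, ERR=-409277/4096
(1,3): OLD=10547013/65536 → NEW=255, ERR=-6164667/65536
(2,0): OLD=74725/2048 → NEW=0, ERR=74725/2048
(2,1): OLD=6955695/65536 → NEW=0, ERR=6955695/65536
(2,2): OLD=21320817/131072 → NEW=255, ERR=-12102543/131072
(2,3): OLD=322883625/2097152 → NEW=255, ERR=-211890135/2097152
(3,0): OLD=32823085/1048576 → NEW=0, ERR=32823085/1048576
(3,1): OLD=1892969859/16777216 → NEW=0, ERR=1892969859/16777216
(3,2): OLD=44881693677/268435456 → NEW=255, ERR=-23569347603/268435456
(3,3): OLD=649576448507/4294967296 → NEW=255, ERR=-445640211973/4294967296
Row 0: ..##
Row 1: ..##
Row 2: ..##
Row 3: ..##

Answer: ..##
..##
..##
..##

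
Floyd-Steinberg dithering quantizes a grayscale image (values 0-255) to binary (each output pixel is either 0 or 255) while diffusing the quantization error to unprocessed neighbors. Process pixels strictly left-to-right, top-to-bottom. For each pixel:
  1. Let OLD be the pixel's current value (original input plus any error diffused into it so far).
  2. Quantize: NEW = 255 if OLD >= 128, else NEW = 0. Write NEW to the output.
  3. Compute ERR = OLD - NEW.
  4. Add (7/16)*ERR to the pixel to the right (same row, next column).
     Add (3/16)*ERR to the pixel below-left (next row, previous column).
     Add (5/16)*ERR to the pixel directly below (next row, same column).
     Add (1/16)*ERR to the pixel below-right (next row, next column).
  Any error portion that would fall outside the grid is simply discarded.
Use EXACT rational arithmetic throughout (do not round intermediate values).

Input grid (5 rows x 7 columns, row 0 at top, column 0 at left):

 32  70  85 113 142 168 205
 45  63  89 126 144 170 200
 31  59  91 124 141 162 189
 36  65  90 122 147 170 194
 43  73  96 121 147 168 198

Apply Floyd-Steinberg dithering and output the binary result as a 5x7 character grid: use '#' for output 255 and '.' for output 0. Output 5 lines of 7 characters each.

Answer: ...#.##
.#.#.##
...#.#.
.#.#.##
...##.#

Derivation:
(0,0): OLD=32 → NEW=0, ERR=32
(0,1): OLD=84 → NEW=0, ERR=84
(0,2): OLD=487/4 → NEW=0, ERR=487/4
(0,3): OLD=10641/64 → NEW=255, ERR=-5679/64
(0,4): OLD=105655/1024 → NEW=0, ERR=105655/1024
(0,5): OLD=3492097/16384 → NEW=255, ERR=-685823/16384
(0,6): OLD=48938759/262144 → NEW=255, ERR=-17907961/262144
(1,0): OLD=283/4 → NEW=0, ERR=283/4
(1,1): OLD=4641/32 → NEW=255, ERR=-3519/32
(1,2): OLD=69169/1024 → NEW=0, ERR=69169/1024
(1,3): OLD=633971/4096 → NEW=255, ERR=-410509/4096
(1,4): OLD=31195591/262144 → NEW=0, ERR=31195591/262144
(1,5): OLD=424929387/2097152 → NEW=255, ERR=-109844373/2097152
(1,6): OLD=5137872005/33554432 → NEW=255, ERR=-3418508155/33554432
(2,0): OLD=16635/512 → NEW=0, ERR=16635/512
(2,1): OLD=916461/16384 → NEW=0, ERR=916461/16384
(2,2): OLD=29076015/262144 → NEW=0, ERR=29076015/262144
(2,3): OLD=351778479/2097152 → NEW=255, ERR=-182995281/2097152
(2,4): OLD=2079158929/16777216 → NEW=0, ERR=2079158929/16777216
(2,5): OLD=101031274093/536870912 → NEW=255, ERR=-35870808467/536870912
(2,6): OLD=1070801166731/8589934592 → NEW=0, ERR=1070801166731/8589934592
(3,0): OLD=14848167/262144 → NEW=0, ERR=14848167/262144
(3,1): OLD=272814487/2097152 → NEW=255, ERR=-261959273/2097152
(3,2): OLD=958772867/16777216 → NEW=0, ERR=958772867/16777216
(3,3): OLD=1257470819/8388608 → NEW=255, ERR=-881624221/8388608
(3,4): OLD=1045958945319/8589934592 → NEW=0, ERR=1045958945319/8589934592
(3,5): OLD=16046801450977/68719476736 → NEW=255, ERR=-1476665116703/68719476736
(3,6): OLD=241209183157087/1099511627776 → NEW=255, ERR=-39166281925793/1099511627776
(4,0): OLD=1250889437/33554432 → NEW=0, ERR=1250889437/33554432
(4,1): OLD=34644263373/536870912 → NEW=0, ERR=34644263373/536870912
(4,2): OLD=984213798843/8589934592 → NEW=0, ERR=984213798843/8589934592
(4,3): OLD=11317231247177/68719476736 → NEW=255, ERR=-6206235320503/68719476736
(4,4): OLD=74185329441885/549755813888 → NEW=255, ERR=-66002403099555/549755813888
(4,5): OLD=1929704301955331/17592186044416 → NEW=0, ERR=1929704301955331/17592186044416
(4,6): OLD=65728646678457797/281474976710656 → NEW=255, ERR=-6047472382759483/281474976710656
Row 0: ...#.##
Row 1: .#.#.##
Row 2: ...#.#.
Row 3: .#.#.##
Row 4: ...##.#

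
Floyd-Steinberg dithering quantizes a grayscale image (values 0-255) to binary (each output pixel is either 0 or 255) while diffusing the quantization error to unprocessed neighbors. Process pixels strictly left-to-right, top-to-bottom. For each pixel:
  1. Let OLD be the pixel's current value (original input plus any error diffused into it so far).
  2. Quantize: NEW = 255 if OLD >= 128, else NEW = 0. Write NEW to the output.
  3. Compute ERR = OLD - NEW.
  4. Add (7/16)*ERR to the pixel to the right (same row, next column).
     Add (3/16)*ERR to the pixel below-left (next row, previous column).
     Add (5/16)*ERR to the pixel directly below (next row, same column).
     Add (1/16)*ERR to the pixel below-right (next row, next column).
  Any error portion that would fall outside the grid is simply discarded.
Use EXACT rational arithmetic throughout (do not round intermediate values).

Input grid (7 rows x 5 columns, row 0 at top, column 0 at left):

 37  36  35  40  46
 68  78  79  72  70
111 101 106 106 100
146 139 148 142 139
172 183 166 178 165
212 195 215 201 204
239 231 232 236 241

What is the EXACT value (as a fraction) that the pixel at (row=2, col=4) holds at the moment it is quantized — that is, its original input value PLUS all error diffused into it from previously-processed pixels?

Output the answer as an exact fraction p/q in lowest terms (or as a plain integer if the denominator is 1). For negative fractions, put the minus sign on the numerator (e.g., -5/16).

Answer: 653120723577/4294967296

Derivation:
(0,0): OLD=37 → NEW=0, ERR=37
(0,1): OLD=835/16 → NEW=0, ERR=835/16
(0,2): OLD=14805/256 → NEW=0, ERR=14805/256
(0,3): OLD=267475/4096 → NEW=0, ERR=267475/4096
(0,4): OLD=4886981/65536 → NEW=0, ERR=4886981/65536
(1,0): OLD=22873/256 → NEW=0, ERR=22873/256
(1,1): OLD=300143/2048 → NEW=255, ERR=-222097/2048
(1,2): OLD=4268571/65536 → NEW=0, ERR=4268571/65536
(1,3): OLD=36306623/262144 → NEW=255, ERR=-30540097/262144
(1,4): OLD=194678621/4194304 → NEW=0, ERR=194678621/4194304
(2,0): OLD=3885877/32768 → NEW=0, ERR=3885877/32768
(2,1): OLD=143434135/1048576 → NEW=255, ERR=-123952745/1048576
(2,2): OLD=772006533/16777216 → NEW=0, ERR=772006533/16777216
(2,3): OLD=27514270655/268435456 → NEW=0, ERR=27514270655/268435456
(2,4): OLD=653120723577/4294967296 → NEW=255, ERR=-442095936903/4294967296
Target (2,4): original=100, with diffused error = 653120723577/4294967296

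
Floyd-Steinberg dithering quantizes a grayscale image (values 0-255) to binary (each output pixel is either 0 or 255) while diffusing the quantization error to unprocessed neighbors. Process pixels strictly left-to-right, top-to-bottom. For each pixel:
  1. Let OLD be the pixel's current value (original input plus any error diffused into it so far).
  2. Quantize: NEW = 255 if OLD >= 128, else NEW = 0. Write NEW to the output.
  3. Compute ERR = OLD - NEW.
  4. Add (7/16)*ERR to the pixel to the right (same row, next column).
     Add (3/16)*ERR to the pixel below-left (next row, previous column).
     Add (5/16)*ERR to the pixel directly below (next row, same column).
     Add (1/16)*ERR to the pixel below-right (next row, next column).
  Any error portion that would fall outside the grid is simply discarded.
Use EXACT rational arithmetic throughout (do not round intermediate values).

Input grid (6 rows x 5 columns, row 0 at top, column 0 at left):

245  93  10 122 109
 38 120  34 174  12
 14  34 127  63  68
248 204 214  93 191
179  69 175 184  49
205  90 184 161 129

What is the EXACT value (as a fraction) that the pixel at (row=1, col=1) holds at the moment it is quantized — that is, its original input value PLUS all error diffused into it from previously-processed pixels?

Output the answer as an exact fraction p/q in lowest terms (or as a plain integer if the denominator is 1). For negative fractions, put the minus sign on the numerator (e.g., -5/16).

Answer: 183033/1024

Derivation:
(0,0): OLD=245 → NEW=255, ERR=-10
(0,1): OLD=709/8 → NEW=0, ERR=709/8
(0,2): OLD=6243/128 → NEW=0, ERR=6243/128
(0,3): OLD=293557/2048 → NEW=255, ERR=-228683/2048
(0,4): OLD=1970931/32768 → NEW=0, ERR=1970931/32768
(1,0): OLD=6591/128 → NEW=0, ERR=6591/128
(1,1): OLD=183033/1024 → NEW=255, ERR=-78087/1024
Target (1,1): original=120, with diffused error = 183033/1024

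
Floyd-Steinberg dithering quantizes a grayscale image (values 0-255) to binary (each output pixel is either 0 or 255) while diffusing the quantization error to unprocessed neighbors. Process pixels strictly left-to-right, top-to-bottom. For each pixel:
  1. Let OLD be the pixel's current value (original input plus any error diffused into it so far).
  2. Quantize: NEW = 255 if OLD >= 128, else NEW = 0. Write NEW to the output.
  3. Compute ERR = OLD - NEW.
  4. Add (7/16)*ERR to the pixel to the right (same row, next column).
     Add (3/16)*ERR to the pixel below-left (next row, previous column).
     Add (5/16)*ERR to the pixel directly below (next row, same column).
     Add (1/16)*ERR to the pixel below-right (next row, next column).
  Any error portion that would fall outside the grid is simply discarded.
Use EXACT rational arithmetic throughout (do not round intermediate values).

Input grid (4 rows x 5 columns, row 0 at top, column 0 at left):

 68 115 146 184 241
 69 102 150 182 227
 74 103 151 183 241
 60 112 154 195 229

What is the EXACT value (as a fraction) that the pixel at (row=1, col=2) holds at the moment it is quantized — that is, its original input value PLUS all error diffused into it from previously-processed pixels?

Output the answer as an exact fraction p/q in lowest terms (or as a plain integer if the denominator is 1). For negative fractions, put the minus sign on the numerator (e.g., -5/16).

(0,0): OLD=68 → NEW=0, ERR=68
(0,1): OLD=579/4 → NEW=255, ERR=-441/4
(0,2): OLD=6257/64 → NEW=0, ERR=6257/64
(0,3): OLD=232215/1024 → NEW=255, ERR=-28905/1024
(0,4): OLD=3746209/16384 → NEW=255, ERR=-431711/16384
(1,0): OLD=4453/64 → NEW=0, ERR=4453/64
(1,1): OLD=61731/512 → NEW=0, ERR=61731/512
(1,2): OLD=3622783/16384 → NEW=255, ERR=-555137/16384
Target (1,2): original=150, with diffused error = 3622783/16384

Answer: 3622783/16384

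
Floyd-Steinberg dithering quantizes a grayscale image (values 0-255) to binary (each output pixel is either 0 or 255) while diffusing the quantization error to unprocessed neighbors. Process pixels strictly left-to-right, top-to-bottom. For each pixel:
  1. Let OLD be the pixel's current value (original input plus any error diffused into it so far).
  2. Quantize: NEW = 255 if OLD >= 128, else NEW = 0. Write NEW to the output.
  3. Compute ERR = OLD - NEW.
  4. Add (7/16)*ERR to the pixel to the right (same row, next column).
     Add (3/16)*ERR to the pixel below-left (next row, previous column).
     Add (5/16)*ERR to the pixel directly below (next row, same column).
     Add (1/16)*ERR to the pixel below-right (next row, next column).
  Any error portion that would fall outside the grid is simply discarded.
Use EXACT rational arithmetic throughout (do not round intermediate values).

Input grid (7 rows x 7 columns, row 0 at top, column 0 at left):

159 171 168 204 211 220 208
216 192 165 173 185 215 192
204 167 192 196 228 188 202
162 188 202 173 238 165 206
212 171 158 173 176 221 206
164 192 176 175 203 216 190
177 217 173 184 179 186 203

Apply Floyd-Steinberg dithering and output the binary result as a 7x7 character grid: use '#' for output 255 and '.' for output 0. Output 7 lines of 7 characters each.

Answer: ##.####
#.##.##
######.
#.#.###
##.##.#
.######
##.#.##

Derivation:
(0,0): OLD=159 → NEW=255, ERR=-96
(0,1): OLD=129 → NEW=255, ERR=-126
(0,2): OLD=903/8 → NEW=0, ERR=903/8
(0,3): OLD=32433/128 → NEW=255, ERR=-207/128
(0,4): OLD=430679/2048 → NEW=255, ERR=-91561/2048
(0,5): OLD=6568033/32768 → NEW=255, ERR=-1787807/32768
(0,6): OLD=96537255/524288 → NEW=255, ERR=-37156185/524288
(1,0): OLD=1299/8 → NEW=255, ERR=-741/8
(1,1): OLD=8145/64 → NEW=0, ERR=8145/64
(1,2): OLD=507441/2048 → NEW=255, ERR=-14799/2048
(1,3): OLD=1376299/8192 → NEW=255, ERR=-712661/8192
(1,4): OLD=64297479/524288 → NEW=0, ERR=64297479/524288
(1,5): OLD=987850171/4194304 → NEW=255, ERR=-81697349/4194304
(1,6): OLD=10597933749/67108864 → NEW=255, ERR=-6514826571/67108864
(2,0): OLD=203691/1024 → NEW=255, ERR=-57429/1024
(2,1): OLD=5737357/32768 → NEW=255, ERR=-2618483/32768
(2,2): OLD=76768303/524288 → NEW=255, ERR=-56925137/524288
(2,3): OLD=603371791/4194304 → NEW=255, ERR=-466175729/4194304
(2,4): OLD=6999757785/33554432 → NEW=255, ERR=-1556622375/33554432
(2,5): OLD=162220559341/1073741824 → NEW=255, ERR=-111583605779/1073741824
(2,6): OLD=2147147687691/17179869184 → NEW=0, ERR=2147147687691/17179869184
(3,0): OLD=67890567/524288 → NEW=255, ERR=-65802873/524288
(3,1): OLD=353390247/4194304 → NEW=0, ERR=353390247/4194304
(3,2): OLD=6009511883/33554432 → NEW=255, ERR=-2546868277/33554432
(3,3): OLD=3005655299/33554432 → NEW=0, ERR=3005655299/33554432
(3,4): OLD=4058924268807/17179869184 → NEW=255, ERR=-321942373113/17179869184
(3,5): OLD=19909510989361/137438953472 → NEW=255, ERR=-15137422145999/137438953472
(3,6): OLD=418640041589647/2199023255552 → NEW=255, ERR=-142110888576113/2199023255552
(4,0): OLD=12655134989/67108864 → NEW=255, ERR=-4457625331/67108864
(4,1): OLD=156973716941/1073741824 → NEW=255, ERR=-116830448179/1073741824
(4,2): OLD=1868118081435/17179869184 → NEW=0, ERR=1868118081435/17179869184
(4,3): OLD=33027679179817/137438953472 → NEW=255, ERR=-2019253955543/137438953472
(4,4): OLD=163457259015269/1099511627776 → NEW=255, ERR=-116918206067611/1099511627776
(4,5): OLD=4460356285518595/35184372088832 → NEW=0, ERR=4460356285518595/35184372088832
(4,6): OLD=131946133247955653/562949953421312 → NEW=255, ERR=-11606104874478907/562949953421312
(5,0): OLD=2110397175159/17179869184 → NEW=0, ERR=2110397175159/17179869184
(5,1): OLD=31333052332305/137438953472 → NEW=255, ERR=-3713880803055/137438953472
(5,2): OLD=207371795689813/1099511627776 → NEW=255, ERR=-73003669393067/1099511627776
(5,3): OLD=1127820826404309/8796093022208 → NEW=255, ERR=-1115182894258731/8796093022208
(5,4): OLD=77210946378400885/562949953421312 → NEW=255, ERR=-66341291744033675/562949953421312
(5,5): OLD=871657031763626297/4503599627370496 → NEW=255, ERR=-276760873215850183/4503599627370496
(5,6): OLD=11860298164262580439/72057594037927936 → NEW=255, ERR=-6514388315409043241/72057594037927936
(6,0): OLD=462501360829899/2199023255552 → NEW=255, ERR=-98249569335861/2199023255552
(6,1): OLD=6482260115743067/35184372088832 → NEW=255, ERR=-2489754766909093/35184372088832
(6,2): OLD=53948523253945753/562949953421312 → NEW=0, ERR=53948523253945753/562949953421312
(6,3): OLD=720852022762908775/4503599627370496 → NEW=255, ERR=-427565882216567705/4503599627370496
(6,4): OLD=1462610056500939697/18014398509481984 → NEW=0, ERR=1462610056500939697/18014398509481984
(6,5): OLD=205220761292168394289/1152921504606846976 → NEW=255, ERR=-88774222382577584591/1152921504606846976
(6,6): OLD=2531267641509014779783/18446744073709551616 → NEW=255, ERR=-2172652097286920882297/18446744073709551616
Row 0: ##.####
Row 1: #.##.##
Row 2: ######.
Row 3: #.#.###
Row 4: ##.##.#
Row 5: .######
Row 6: ##.#.##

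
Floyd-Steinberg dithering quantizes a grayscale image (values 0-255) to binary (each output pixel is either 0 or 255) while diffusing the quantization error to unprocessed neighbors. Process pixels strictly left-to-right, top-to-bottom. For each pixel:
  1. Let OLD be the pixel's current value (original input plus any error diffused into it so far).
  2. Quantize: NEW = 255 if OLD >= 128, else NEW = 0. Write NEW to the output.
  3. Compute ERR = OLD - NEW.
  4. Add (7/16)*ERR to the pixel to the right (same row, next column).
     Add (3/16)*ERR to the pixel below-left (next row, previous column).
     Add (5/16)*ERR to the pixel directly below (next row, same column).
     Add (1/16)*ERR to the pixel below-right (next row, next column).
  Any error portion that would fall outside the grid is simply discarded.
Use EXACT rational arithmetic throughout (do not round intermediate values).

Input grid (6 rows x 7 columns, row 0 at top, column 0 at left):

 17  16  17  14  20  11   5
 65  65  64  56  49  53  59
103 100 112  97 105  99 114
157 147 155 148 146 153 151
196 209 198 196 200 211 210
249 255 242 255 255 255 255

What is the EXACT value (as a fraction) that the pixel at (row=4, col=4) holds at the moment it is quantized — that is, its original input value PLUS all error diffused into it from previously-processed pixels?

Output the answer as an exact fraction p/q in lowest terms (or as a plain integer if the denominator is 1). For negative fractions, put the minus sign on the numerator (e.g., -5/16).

Answer: 5352496787069725/35184372088832

Derivation:
(0,0): OLD=17 → NEW=0, ERR=17
(0,1): OLD=375/16 → NEW=0, ERR=375/16
(0,2): OLD=6977/256 → NEW=0, ERR=6977/256
(0,3): OLD=106183/4096 → NEW=0, ERR=106183/4096
(0,4): OLD=2054001/65536 → NEW=0, ERR=2054001/65536
(0,5): OLD=25912343/1048576 → NEW=0, ERR=25912343/1048576
(0,6): OLD=265272481/16777216 → NEW=0, ERR=265272481/16777216
(1,0): OLD=19125/256 → NEW=0, ERR=19125/256
(1,1): OLD=227699/2048 → NEW=0, ERR=227699/2048
(1,2): OLD=8354799/65536 → NEW=0, ERR=8354799/65536
(1,3): OLD=33411651/262144 → NEW=0, ERR=33411651/262144
(1,4): OLD=2026849769/16777216 → NEW=0, ERR=2026849769/16777216
(1,5): OLD=15904828345/134217728 → NEW=0, ERR=15904828345/134217728
(1,6): OLD=251963012791/2147483648 → NEW=0, ERR=251963012791/2147483648
(2,0): OLD=4823201/32768 → NEW=255, ERR=-3532639/32768
(2,1): OLD=121792891/1048576 → NEW=0, ERR=121792891/1048576
(2,2): OLD=3917504049/16777216 → NEW=255, ERR=-360686031/16777216
(2,3): OLD=21212271593/134217728 → NEW=255, ERR=-13013249047/134217728
(2,4): OLD=140144140409/1073741824 → NEW=255, ERR=-133660024711/1073741824
(2,5): OLD=3818085828883/34359738368 → NEW=0, ERR=3818085828883/34359738368
(2,6): OLD=113627440665013/549755813888 → NEW=255, ERR=-26560291876427/549755813888
(3,0): OLD=2434179345/16777216 → NEW=255, ERR=-1844010735/16777216
(3,1): OLD=16702299453/134217728 → NEW=0, ERR=16702299453/134217728
(3,2): OLD=205949181639/1073741824 → NEW=255, ERR=-67854983481/1073741824
(3,3): OLD=280760453217/4294967296 → NEW=0, ERR=280760453217/4294967296
(3,4): OLD=82724195984657/549755813888 → NEW=255, ERR=-57463536556783/549755813888
(3,5): OLD=550444767264835/4398046511104 → NEW=0, ERR=550444767264835/4398046511104
(3,6): OLD=13905097052721053/70368744177664 → NEW=255, ERR=-4038932712583267/70368744177664
(4,0): OLD=397253263967/2147483648 → NEW=255, ERR=-150355066273/2147483648
(4,1): OLD=6821720536275/34359738368 → NEW=255, ERR=-1940012747565/34359738368
(4,2): OLD=95428804097085/549755813888 → NEW=255, ERR=-44758928444355/549755813888
(4,3): OLD=691638031044271/4398046511104 → NEW=255, ERR=-429863829287249/4398046511104
(4,4): OLD=5352496787069725/35184372088832 → NEW=255, ERR=-3619518095582435/35184372088832
Target (4,4): original=200, with diffused error = 5352496787069725/35184372088832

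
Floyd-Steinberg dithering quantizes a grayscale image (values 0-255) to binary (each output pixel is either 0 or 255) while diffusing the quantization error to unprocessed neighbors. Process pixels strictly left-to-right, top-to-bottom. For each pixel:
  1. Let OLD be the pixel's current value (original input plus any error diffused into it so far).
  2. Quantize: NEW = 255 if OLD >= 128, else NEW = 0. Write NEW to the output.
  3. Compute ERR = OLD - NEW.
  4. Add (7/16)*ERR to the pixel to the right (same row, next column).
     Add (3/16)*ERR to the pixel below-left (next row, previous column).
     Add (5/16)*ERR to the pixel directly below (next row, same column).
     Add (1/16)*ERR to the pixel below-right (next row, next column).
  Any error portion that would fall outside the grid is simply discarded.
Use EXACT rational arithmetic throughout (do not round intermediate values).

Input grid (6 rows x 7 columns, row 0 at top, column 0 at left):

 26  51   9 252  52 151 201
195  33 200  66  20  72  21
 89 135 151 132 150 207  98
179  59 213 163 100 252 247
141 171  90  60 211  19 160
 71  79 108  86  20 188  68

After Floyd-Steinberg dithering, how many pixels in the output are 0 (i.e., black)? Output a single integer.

(0,0): OLD=26 → NEW=0, ERR=26
(0,1): OLD=499/8 → NEW=0, ERR=499/8
(0,2): OLD=4645/128 → NEW=0, ERR=4645/128
(0,3): OLD=548611/2048 → NEW=255, ERR=26371/2048
(0,4): OLD=1888533/32768 → NEW=0, ERR=1888533/32768
(0,5): OLD=92387219/524288 → NEW=255, ERR=-41306221/524288
(0,6): OLD=1396966661/8388608 → NEW=255, ERR=-742128379/8388608
(1,0): OLD=27497/128 → NEW=255, ERR=-5143/128
(1,1): OLD=44383/1024 → NEW=0, ERR=44383/1024
(1,2): OLD=7753419/32768 → NEW=255, ERR=-602421/32768
(1,3): OLD=9837615/131072 → NEW=0, ERR=9837615/131072
(1,4): OLD=477140333/8388608 → NEW=0, ERR=477140333/8388608
(1,5): OLD=3978120189/67108864 → NEW=0, ERR=3978120189/67108864
(1,6): OLD=15423088179/1073741824 → NEW=0, ERR=15423088179/1073741824
(2,0): OLD=1385605/16384 → NEW=0, ERR=1385605/16384
(2,1): OLD=94154759/524288 → NEW=255, ERR=-39538681/524288
(2,2): OLD=1082490837/8388608 → NEW=255, ERR=-1056604203/8388608
(2,3): OLD=7372874349/67108864 → NEW=0, ERR=7372874349/67108864
(2,4): OLD=124364113405/536870912 → NEW=255, ERR=-12537969155/536870912
(2,5): OLD=3806294195199/17179869184 → NEW=255, ERR=-574572446721/17179869184
(2,6): OLD=25168273576169/274877906944 → NEW=0, ERR=25168273576169/274877906944
(3,0): OLD=1604641589/8388608 → NEW=255, ERR=-534453451/8388608
(3,1): OLD=-722902767/67108864 → NEW=0, ERR=-722902767/67108864
(3,2): OLD=99220096451/536870912 → NEW=255, ERR=-37681986109/536870912
(3,3): OLD=331515958309/2147483648 → NEW=255, ERR=-216092371931/2147483648
(3,4): OLD=13544281294645/274877906944 → NEW=0, ERR=13544281294645/274877906944
(3,5): OLD=613118637322095/2199023255552 → NEW=255, ERR=52367707156335/2199023255552
(3,6): OLD=9990299525902321/35184372088832 → NEW=255, ERR=1018284643250161/35184372088832
(4,0): OLD=127850750843/1073741824 → NEW=0, ERR=127850750843/1073741824
(4,1): OLD=3480378706623/17179869184 → NEW=255, ERR=-900487935297/17179869184
(4,2): OLD=7035198265745/274877906944 → NEW=0, ERR=7035198265745/274877906944
(4,3): OLD=98084863743371/2199023255552 → NEW=0, ERR=98084863743371/2199023255552
(4,4): OLD=4294046170672305/17592186044416 → NEW=255, ERR=-191961270653775/17592186044416
(4,5): OLD=16986529833823921/562949953421312 → NEW=0, ERR=16986529833823921/562949953421312
(4,6): OLD=1654926494087360807/9007199254740992 → NEW=255, ERR=-641909315871592153/9007199254740992
(5,0): OLD=27042927654573/274877906944 → NEW=0, ERR=27042927654573/274877906944
(5,1): OLD=259271260074255/2199023255552 → NEW=0, ERR=259271260074255/2199023255552
(5,2): OLD=3037605536127769/17592186044416 → NEW=255, ERR=-1448401905198311/17592186044416
(5,3): OLD=8932899043754717/140737488355328 → NEW=0, ERR=8932899043754717/140737488355328
(5,4): OLD=475620669635122655/9007199254740992 → NEW=0, ERR=475620669635122655/9007199254740992
(5,5): OLD=14878955157111583471/72057594037927936 → NEW=255, ERR=-3495731322560040209/72057594037927936
(5,6): OLD=30426446239211088673/1152921504606846976 → NEW=0, ERR=30426446239211088673/1152921504606846976
Output grid:
  Row 0: ...#.##  (4 black, running=4)
  Row 1: #.#....  (5 black, running=9)
  Row 2: .##.##.  (3 black, running=12)
  Row 3: #.##.##  (2 black, running=14)
  Row 4: .#..#.#  (4 black, running=18)
  Row 5: ..#..#.  (5 black, running=23)

Answer: 23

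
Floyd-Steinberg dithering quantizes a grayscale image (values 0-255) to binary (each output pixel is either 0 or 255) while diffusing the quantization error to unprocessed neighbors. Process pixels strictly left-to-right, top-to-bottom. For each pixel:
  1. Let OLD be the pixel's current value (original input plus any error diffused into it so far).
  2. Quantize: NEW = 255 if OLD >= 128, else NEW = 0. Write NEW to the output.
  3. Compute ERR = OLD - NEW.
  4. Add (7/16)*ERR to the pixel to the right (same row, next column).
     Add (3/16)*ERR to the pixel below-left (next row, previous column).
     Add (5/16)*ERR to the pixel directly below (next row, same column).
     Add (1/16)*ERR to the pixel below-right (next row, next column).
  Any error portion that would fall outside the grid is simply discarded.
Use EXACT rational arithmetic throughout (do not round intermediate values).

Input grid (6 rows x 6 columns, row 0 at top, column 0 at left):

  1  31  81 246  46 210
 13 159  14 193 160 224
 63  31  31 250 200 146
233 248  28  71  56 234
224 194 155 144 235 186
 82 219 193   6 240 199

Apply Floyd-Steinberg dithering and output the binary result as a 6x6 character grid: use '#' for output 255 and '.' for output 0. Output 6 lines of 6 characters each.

(0,0): OLD=1 → NEW=0, ERR=1
(0,1): OLD=503/16 → NEW=0, ERR=503/16
(0,2): OLD=24257/256 → NEW=0, ERR=24257/256
(0,3): OLD=1177415/4096 → NEW=255, ERR=132935/4096
(0,4): OLD=3945201/65536 → NEW=0, ERR=3945201/65536
(0,5): OLD=247817367/1048576 → NEW=255, ERR=-19569513/1048576
(1,0): OLD=4917/256 → NEW=0, ERR=4917/256
(1,1): OLD=399475/2048 → NEW=255, ERR=-122765/2048
(1,2): OLD=1666927/65536 → NEW=0, ERR=1666927/65536
(1,3): OLD=60680963/262144 → NEW=255, ERR=-6165757/262144
(1,4): OLD=2802652265/16777216 → NEW=255, ERR=-1475537815/16777216
(1,5): OLD=49245187855/268435456 → NEW=255, ERR=-19205853425/268435456
(2,0): OLD=1892769/32768 → NEW=0, ERR=1892769/32768
(2,1): OLD=45621755/1048576 → NEW=0, ERR=45621755/1048576
(2,2): OLD=835955377/16777216 → NEW=0, ERR=835955377/16777216
(2,3): OLD=33493814633/134217728 → NEW=255, ERR=-731706007/134217728
(2,4): OLD=666775254459/4294967296 → NEW=255, ERR=-428441406021/4294967296
(2,5): OLD=5119747806669/68719476736 → NEW=0, ERR=5119747806669/68719476736
(3,0): OLD=4348799633/16777216 → NEW=255, ERR=70609553/16777216
(3,1): OLD=37096482109/134217728 → NEW=255, ERR=2870961469/134217728
(3,2): OLD=58654477063/1073741824 → NEW=0, ERR=58654477063/1073741824
(3,3): OLD=5333015603349/68719476736 → NEW=0, ERR=5333015603349/68719476736
(3,4): OLD=39806528920821/549755813888 → NEW=0, ERR=39806528920821/549755813888
(3,5): OLD=2486880881938491/8796093022208 → NEW=255, ERR=243877161275451/8796093022208
(4,0): OLD=492473603679/2147483648 → NEW=255, ERR=-55134726561/2147483648
(4,1): OLD=6870487960147/34359738368 → NEW=255, ERR=-1891245323693/34359738368
(4,2): OLD=180185279515913/1099511627776 → NEW=255, ERR=-100190185566967/1099511627776
(4,3): OLD=2557486097732493/17592186044416 → NEW=255, ERR=-1928521343593587/17592186044416
(4,4): OLD=61844529711290461/281474976710656 → NEW=255, ERR=-9931589349926819/281474976710656
(4,5): OLD=827549693852957035/4503599627370496 → NEW=255, ERR=-320868211126519445/4503599627370496
(5,0): OLD=34995462642857/549755813888 → NEW=0, ERR=34995462642857/549755813888
(5,1): OLD=3711226432236089/17592186044416 → NEW=255, ERR=-774781009089991/17592186044416
(5,2): OLD=17066053479828867/140737488355328 → NEW=0, ERR=17066053479828867/140737488355328
(5,3): OLD=56221183439416145/4503599627370496 → NEW=0, ERR=56221183439416145/4503599627370496
(5,4): OLD=1929567200980619441/9007199254740992 → NEW=255, ERR=-367268608978333519/9007199254740992
(5,5): OLD=22581549193784131237/144115188075855872 → NEW=255, ERR=-14167823765559116123/144115188075855872
Row 0: ...#.#
Row 1: .#.###
Row 2: ...##.
Row 3: ##...#
Row 4: ######
Row 5: .#..##

Answer: ...#.#
.#.###
...##.
##...#
######
.#..##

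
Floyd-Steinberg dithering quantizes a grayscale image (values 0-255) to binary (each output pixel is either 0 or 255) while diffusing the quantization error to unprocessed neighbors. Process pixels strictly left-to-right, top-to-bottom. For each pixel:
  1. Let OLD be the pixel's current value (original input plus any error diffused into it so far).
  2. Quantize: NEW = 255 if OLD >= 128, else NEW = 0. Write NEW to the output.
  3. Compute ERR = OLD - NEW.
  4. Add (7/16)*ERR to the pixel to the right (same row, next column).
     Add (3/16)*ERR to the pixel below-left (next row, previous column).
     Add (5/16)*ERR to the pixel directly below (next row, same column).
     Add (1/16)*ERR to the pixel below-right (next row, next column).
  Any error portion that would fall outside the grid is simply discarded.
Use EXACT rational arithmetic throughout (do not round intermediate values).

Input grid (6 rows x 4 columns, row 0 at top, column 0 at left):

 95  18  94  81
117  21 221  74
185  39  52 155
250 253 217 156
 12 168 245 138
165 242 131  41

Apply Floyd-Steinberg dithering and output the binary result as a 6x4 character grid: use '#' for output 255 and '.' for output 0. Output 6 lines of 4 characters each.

(0,0): OLD=95 → NEW=0, ERR=95
(0,1): OLD=953/16 → NEW=0, ERR=953/16
(0,2): OLD=30735/256 → NEW=0, ERR=30735/256
(0,3): OLD=546921/4096 → NEW=255, ERR=-497559/4096
(1,0): OLD=40411/256 → NEW=255, ERR=-24869/256
(1,1): OLD=52349/2048 → NEW=0, ERR=52349/2048
(1,2): OLD=16426433/65536 → NEW=255, ERR=-285247/65536
(1,3): OLD=43661335/1048576 → NEW=0, ERR=43661335/1048576
(2,0): OLD=5224367/32768 → NEW=255, ERR=-3131473/32768
(2,1): OLD=-1792523/1048576 → NEW=0, ERR=-1792523/1048576
(2,2): OLD=124354313/2097152 → NEW=0, ERR=124354313/2097152
(2,3): OLD=6498902597/33554432 → NEW=255, ERR=-2057477563/33554432
(3,0): OLD=3687890751/16777216 → NEW=255, ERR=-590299329/16777216
(3,1): OLD=65019862561/268435456 → NEW=255, ERR=-3431178719/268435456
(3,2): OLD=937738065119/4294967296 → NEW=255, ERR=-157478595361/4294967296
(3,3): OLD=8555780195993/68719476736 → NEW=0, ERR=8555780195993/68719476736
(4,0): OLD=-5977874925/4294967296 → NEW=0, ERR=-5977874925/4294967296
(4,1): OLD=5302490127673/34359738368 → NEW=255, ERR=-3459243156167/34359738368
(4,2): OLD=233141615825817/1099511627776 → NEW=255, ERR=-47233849257063/1099511627776
(4,3): OLD=2741232624596991/17592186044416 → NEW=255, ERR=-1744774816729089/17592186044416
(5,0): OLD=80092864826019/549755813888 → NEW=255, ERR=-60094867715421/549755813888
(5,1): OLD=2719270085994069/17592186044416 → NEW=255, ERR=-1766737355332011/17592186044416
(5,2): OLD=428809236720689/8796093022208 → NEW=0, ERR=428809236720689/8796093022208
(5,3): OLD=8064187687468089/281474976710656 → NEW=0, ERR=8064187687468089/281474976710656
Row 0: ...#
Row 1: #.#.
Row 2: #..#
Row 3: ###.
Row 4: .###
Row 5: ##..

Answer: ...#
#.#.
#..#
###.
.###
##..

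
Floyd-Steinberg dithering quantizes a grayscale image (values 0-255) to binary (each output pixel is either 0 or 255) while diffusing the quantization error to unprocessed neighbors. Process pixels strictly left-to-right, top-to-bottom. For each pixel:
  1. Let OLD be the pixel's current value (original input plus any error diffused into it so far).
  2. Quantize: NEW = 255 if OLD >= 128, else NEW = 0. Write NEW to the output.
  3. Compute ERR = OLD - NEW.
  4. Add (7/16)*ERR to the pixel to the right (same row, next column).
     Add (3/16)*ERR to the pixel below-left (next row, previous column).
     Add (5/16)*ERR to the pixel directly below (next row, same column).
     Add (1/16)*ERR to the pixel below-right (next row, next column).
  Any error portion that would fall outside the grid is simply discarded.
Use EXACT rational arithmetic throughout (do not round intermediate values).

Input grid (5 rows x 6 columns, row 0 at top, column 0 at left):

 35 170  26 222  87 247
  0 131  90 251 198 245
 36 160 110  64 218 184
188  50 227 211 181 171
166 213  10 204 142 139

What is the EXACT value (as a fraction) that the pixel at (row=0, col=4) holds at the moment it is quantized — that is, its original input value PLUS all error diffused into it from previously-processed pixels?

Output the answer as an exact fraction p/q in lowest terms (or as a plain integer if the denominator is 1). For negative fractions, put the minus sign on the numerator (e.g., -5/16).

(0,0): OLD=35 → NEW=0, ERR=35
(0,1): OLD=2965/16 → NEW=255, ERR=-1115/16
(0,2): OLD=-1149/256 → NEW=0, ERR=-1149/256
(0,3): OLD=901269/4096 → NEW=255, ERR=-143211/4096
(0,4): OLD=4699155/65536 → NEW=0, ERR=4699155/65536
Target (0,4): original=87, with diffused error = 4699155/65536

Answer: 4699155/65536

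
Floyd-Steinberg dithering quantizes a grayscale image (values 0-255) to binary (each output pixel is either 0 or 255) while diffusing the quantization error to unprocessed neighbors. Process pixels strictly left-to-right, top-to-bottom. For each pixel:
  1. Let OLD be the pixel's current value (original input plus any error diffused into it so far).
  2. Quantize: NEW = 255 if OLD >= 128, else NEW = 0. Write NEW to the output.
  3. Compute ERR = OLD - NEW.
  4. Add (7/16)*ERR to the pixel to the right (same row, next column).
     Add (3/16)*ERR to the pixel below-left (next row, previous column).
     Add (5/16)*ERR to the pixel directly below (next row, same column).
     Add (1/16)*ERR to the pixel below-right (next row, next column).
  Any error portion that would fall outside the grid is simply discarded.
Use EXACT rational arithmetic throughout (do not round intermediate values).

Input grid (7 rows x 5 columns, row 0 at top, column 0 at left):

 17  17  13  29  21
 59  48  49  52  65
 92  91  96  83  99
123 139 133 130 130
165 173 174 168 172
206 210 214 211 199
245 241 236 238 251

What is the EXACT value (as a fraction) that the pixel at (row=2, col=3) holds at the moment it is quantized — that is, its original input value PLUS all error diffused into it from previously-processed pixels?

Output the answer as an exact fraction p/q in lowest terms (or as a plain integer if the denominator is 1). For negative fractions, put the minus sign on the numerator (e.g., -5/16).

(0,0): OLD=17 → NEW=0, ERR=17
(0,1): OLD=391/16 → NEW=0, ERR=391/16
(0,2): OLD=6065/256 → NEW=0, ERR=6065/256
(0,3): OLD=161239/4096 → NEW=0, ERR=161239/4096
(0,4): OLD=2504929/65536 → NEW=0, ERR=2504929/65536
(1,0): OLD=17637/256 → NEW=0, ERR=17637/256
(1,1): OLD=186947/2048 → NEW=0, ERR=186947/2048
(1,2): OLD=6897535/65536 → NEW=0, ERR=6897535/65536
(1,3): OLD=31193811/262144 → NEW=0, ERR=31193811/262144
(1,4): OLD=551404313/4194304 → NEW=255, ERR=-518143207/4194304
(2,0): OLD=4280977/32768 → NEW=255, ERR=-4074863/32768
(2,1): OLD=93491531/1048576 → NEW=0, ERR=93491531/1048576
(2,2): OLD=3286898849/16777216 → NEW=255, ERR=-991291231/16777216
(2,3): OLD=20871174227/268435456 → NEW=0, ERR=20871174227/268435456
Target (2,3): original=83, with diffused error = 20871174227/268435456

Answer: 20871174227/268435456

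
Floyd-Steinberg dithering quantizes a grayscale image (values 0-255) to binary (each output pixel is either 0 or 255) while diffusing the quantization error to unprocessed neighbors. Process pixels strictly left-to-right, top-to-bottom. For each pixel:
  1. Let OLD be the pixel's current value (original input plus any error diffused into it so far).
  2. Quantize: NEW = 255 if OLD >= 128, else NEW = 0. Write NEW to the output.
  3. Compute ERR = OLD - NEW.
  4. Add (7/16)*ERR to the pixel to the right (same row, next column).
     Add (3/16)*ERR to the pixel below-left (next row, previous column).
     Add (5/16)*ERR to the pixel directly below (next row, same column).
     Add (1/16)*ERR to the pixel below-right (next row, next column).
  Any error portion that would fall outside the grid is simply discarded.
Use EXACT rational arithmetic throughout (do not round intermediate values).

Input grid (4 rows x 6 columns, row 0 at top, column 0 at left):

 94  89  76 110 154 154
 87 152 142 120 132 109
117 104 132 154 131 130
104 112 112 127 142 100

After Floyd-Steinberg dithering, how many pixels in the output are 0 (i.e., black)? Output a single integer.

(0,0): OLD=94 → NEW=0, ERR=94
(0,1): OLD=1041/8 → NEW=255, ERR=-999/8
(0,2): OLD=2735/128 → NEW=0, ERR=2735/128
(0,3): OLD=244425/2048 → NEW=0, ERR=244425/2048
(0,4): OLD=6757247/32768 → NEW=255, ERR=-1598593/32768
(0,5): OLD=69550201/524288 → NEW=255, ERR=-64143239/524288
(1,0): OLD=11899/128 → NEW=0, ERR=11899/128
(1,1): OLD=167453/1024 → NEW=255, ERR=-93667/1024
(1,2): OLD=4038049/32768 → NEW=0, ERR=4038049/32768
(1,3): OLD=26659821/131072 → NEW=255, ERR=-6763539/131072
(1,4): OLD=660172807/8388608 → NEW=0, ERR=660172807/8388608
(1,5): OLD=13710243073/134217728 → NEW=0, ERR=13710243073/134217728
(2,0): OLD=2111887/16384 → NEW=255, ERR=-2066033/16384
(2,1): OLD=25775061/524288 → NEW=0, ERR=25775061/524288
(2,2): OLD=1481645631/8388608 → NEW=255, ERR=-657449409/8388608
(2,3): OLD=8458655367/67108864 → NEW=0, ERR=8458655367/67108864
(2,4): OLD=486760222869/2147483648 → NEW=255, ERR=-60848107371/2147483648
(2,5): OLD=5306652920675/34359738368 → NEW=255, ERR=-3455080363165/34359738368
(3,0): OLD=619175135/8388608 → NEW=0, ERR=619175135/8388608
(3,1): OLD=9199229619/67108864 → NEW=255, ERR=-7913530701/67108864
(3,2): OLD=33620783465/536870912 → NEW=0, ERR=33620783465/536870912
(3,3): OLD=6307602197659/34359738368 → NEW=255, ERR=-2454131086181/34359738368
(3,4): OLD=24992074918779/274877906944 → NEW=0, ERR=24992074918779/274877906944
(3,5): OLD=468757403271765/4398046511104 → NEW=0, ERR=468757403271765/4398046511104
Output grid:
  Row 0: .#..##  (3 black, running=3)
  Row 1: .#.#..  (4 black, running=7)
  Row 2: #.#.##  (2 black, running=9)
  Row 3: .#.#..  (4 black, running=13)

Answer: 13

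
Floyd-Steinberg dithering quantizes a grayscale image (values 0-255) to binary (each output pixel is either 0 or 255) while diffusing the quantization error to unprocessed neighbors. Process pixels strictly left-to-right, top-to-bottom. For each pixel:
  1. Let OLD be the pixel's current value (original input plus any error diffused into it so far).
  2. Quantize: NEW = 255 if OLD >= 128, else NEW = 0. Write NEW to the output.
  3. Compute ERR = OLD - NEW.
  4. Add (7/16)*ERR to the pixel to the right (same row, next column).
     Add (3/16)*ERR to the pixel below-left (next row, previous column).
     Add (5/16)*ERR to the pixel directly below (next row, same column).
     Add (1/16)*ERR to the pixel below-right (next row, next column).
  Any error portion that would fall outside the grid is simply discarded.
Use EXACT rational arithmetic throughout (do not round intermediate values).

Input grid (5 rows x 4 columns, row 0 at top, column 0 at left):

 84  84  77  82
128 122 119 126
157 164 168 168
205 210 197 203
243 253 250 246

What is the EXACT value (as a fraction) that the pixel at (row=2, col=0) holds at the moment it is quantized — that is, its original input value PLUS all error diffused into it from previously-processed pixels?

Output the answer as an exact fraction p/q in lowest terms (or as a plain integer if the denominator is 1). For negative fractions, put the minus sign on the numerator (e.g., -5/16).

Answer: 1251061/8192

Derivation:
(0,0): OLD=84 → NEW=0, ERR=84
(0,1): OLD=483/4 → NEW=0, ERR=483/4
(0,2): OLD=8309/64 → NEW=255, ERR=-8011/64
(0,3): OLD=27891/1024 → NEW=0, ERR=27891/1024
(1,0): OLD=11321/64 → NEW=255, ERR=-4999/64
(1,1): OLD=54959/512 → NEW=0, ERR=54959/512
(1,2): OLD=2285563/16384 → NEW=255, ERR=-1892357/16384
(1,3): OLD=19964109/262144 → NEW=0, ERR=19964109/262144
(2,0): OLD=1251061/8192 → NEW=255, ERR=-837899/8192
Target (2,0): original=157, with diffused error = 1251061/8192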